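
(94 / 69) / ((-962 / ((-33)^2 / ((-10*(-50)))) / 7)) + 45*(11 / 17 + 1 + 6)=32357244741 / 94035500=344.10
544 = 544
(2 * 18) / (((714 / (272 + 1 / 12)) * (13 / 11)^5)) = 525831515 / 88367734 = 5.95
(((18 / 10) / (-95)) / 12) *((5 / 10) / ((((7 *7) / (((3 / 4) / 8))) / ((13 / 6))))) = -39 / 11916800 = -0.00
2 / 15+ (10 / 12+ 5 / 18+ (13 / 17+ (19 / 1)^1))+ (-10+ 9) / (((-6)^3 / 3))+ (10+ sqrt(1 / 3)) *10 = 10 *sqrt(3) / 3+ 246887 / 2040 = 126.80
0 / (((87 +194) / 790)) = 0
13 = 13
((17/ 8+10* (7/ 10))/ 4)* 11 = 803/ 32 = 25.09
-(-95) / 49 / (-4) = -95 / 196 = -0.48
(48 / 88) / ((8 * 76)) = 3 / 3344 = 0.00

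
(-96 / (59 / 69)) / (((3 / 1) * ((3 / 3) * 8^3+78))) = -0.06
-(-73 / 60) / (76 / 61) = 4453 / 4560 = 0.98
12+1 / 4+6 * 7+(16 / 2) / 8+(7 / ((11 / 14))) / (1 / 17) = 9095 / 44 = 206.70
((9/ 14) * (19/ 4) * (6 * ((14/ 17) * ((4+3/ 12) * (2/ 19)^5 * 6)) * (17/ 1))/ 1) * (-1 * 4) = -44064/ 130321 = -0.34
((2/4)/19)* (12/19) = 6/361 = 0.02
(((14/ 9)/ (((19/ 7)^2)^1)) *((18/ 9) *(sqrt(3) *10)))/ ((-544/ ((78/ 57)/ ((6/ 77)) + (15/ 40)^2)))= -110749555 *sqrt(3)/ 805959936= -0.24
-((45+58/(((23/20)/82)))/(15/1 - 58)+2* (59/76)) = 3595539/37582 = 95.67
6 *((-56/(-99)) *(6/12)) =1.70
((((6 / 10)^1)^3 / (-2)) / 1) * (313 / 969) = -0.03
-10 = -10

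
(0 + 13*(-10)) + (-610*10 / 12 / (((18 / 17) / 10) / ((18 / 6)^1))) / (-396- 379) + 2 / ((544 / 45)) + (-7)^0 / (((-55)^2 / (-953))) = -25611080389 / 229561200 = -111.57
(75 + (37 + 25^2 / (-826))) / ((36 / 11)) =336919 / 9912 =33.99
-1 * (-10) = 10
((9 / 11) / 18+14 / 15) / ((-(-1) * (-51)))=-19 / 990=-0.02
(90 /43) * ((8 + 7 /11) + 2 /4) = 9045 /473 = 19.12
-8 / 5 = -1.60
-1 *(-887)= 887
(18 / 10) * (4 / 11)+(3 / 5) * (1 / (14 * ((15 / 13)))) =2663 / 3850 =0.69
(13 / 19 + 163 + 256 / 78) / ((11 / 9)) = 371166 / 2717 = 136.61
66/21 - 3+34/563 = 801/3941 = 0.20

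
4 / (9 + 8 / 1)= 4 / 17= 0.24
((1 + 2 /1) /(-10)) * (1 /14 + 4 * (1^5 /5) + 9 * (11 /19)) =-24267 /13300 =-1.82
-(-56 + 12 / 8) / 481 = 109 / 962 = 0.11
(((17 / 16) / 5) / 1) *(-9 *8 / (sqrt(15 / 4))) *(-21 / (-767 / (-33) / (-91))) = -247401 *sqrt(15) / 1475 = -649.61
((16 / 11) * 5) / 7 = 80 / 77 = 1.04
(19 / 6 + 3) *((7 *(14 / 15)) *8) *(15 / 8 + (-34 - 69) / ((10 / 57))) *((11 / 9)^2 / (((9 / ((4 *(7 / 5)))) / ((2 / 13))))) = -3550332632 / 131625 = -26973.09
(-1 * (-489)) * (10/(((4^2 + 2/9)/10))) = 220050/73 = 3014.38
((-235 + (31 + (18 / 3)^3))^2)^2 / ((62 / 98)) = 1016064 / 31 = 32776.26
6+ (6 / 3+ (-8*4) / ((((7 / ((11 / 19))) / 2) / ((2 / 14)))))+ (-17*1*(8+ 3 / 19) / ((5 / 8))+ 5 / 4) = -794705 / 3724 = -213.40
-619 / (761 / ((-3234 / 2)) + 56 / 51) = -5671897 / 5749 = -986.59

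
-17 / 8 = -2.12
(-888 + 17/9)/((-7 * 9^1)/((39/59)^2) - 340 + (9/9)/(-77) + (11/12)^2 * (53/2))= 664183520/346238371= 1.92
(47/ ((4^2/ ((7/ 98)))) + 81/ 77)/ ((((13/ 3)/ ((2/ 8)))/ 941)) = 8776707/ 128128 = 68.50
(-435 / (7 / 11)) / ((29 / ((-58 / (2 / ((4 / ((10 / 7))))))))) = 1914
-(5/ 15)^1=-1/ 3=-0.33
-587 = -587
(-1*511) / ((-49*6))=73 / 42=1.74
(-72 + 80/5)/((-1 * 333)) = 56/333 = 0.17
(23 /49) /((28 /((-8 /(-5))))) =0.03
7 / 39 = 0.18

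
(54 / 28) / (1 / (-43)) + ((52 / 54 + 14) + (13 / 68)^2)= -59365651 / 873936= -67.93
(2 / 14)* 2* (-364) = -104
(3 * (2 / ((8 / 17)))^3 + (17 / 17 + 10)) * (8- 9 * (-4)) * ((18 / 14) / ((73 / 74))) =56567709 / 4088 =13837.50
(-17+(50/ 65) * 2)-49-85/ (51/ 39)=-1683/ 13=-129.46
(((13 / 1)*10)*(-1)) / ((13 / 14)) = -140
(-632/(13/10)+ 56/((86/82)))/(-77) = 21992/3913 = 5.62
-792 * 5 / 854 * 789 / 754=-4.85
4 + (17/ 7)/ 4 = 129/ 28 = 4.61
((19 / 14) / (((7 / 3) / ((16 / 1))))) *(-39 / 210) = -2964 / 1715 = -1.73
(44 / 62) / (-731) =-22 / 22661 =-0.00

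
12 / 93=4 / 31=0.13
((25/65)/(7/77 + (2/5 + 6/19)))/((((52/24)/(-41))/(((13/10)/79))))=-42845/288587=-0.15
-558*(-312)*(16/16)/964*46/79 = 2002104/19039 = 105.16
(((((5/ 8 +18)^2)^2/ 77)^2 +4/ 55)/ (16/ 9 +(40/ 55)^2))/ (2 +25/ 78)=426350995170979917051/ 934445968261120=456260.73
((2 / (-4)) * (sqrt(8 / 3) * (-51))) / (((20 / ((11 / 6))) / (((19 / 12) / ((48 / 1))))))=3553 * sqrt(6) / 69120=0.13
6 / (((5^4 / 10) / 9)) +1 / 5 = 133 / 125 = 1.06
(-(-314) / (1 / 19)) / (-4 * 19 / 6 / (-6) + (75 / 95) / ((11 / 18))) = 11222046 / 6401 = 1753.17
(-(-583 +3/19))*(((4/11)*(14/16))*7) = 271313/209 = 1298.15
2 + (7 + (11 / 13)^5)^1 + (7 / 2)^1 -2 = 8119255 / 742586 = 10.93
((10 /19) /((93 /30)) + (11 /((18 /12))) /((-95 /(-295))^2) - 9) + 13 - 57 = 600373 /33573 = 17.88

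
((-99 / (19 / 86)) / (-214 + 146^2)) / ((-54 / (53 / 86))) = 583 / 2405628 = 0.00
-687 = -687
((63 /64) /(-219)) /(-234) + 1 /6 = 60743 /364416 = 0.17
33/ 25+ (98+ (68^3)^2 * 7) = 17301809461683/ 25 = 692072378467.32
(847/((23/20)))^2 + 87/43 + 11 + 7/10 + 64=123412027709/227470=542542.00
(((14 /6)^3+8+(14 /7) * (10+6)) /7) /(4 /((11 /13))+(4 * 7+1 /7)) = 0.23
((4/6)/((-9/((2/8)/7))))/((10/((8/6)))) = -1/2835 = -0.00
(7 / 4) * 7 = 49 / 4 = 12.25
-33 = -33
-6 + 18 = 12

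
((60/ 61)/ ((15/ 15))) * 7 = 420/ 61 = 6.89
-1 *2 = -2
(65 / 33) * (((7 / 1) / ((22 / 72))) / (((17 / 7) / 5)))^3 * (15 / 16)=13936994662500 / 71931233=193754.42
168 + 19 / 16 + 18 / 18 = 2723 / 16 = 170.19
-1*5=-5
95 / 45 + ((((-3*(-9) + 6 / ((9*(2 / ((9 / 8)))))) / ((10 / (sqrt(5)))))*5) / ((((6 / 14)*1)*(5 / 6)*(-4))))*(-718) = 19 / 9 + 550347*sqrt(5) / 80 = 15384.78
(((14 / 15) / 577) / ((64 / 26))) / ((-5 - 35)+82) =13 / 830880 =0.00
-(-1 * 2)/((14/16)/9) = 144/7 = 20.57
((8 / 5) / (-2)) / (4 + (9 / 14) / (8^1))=-448 / 2285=-0.20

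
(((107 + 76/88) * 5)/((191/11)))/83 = 11865/31706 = 0.37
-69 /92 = -3 /4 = -0.75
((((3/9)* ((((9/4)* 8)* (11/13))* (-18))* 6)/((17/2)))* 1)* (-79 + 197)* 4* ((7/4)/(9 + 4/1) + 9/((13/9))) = -556810848/2873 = -193808.16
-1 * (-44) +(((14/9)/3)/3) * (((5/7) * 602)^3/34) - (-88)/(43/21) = 23936756980/59211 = 404261.99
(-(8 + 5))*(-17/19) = 221/19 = 11.63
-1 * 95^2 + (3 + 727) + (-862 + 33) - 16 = -9140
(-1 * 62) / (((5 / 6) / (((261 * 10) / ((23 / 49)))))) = -9515016 / 23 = -413696.35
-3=-3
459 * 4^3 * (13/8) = 47736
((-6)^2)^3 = 46656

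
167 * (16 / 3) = 2672 / 3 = 890.67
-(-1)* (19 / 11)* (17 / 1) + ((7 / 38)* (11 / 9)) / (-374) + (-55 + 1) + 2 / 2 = -3023357 / 127908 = -23.64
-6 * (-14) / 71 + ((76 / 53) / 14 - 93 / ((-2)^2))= -2314265 / 105364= -21.96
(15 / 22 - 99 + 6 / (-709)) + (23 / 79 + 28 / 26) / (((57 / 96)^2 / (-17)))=-950113930673 / 5782911706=-164.30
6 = 6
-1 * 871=-871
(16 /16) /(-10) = -1 /10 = -0.10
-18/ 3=-6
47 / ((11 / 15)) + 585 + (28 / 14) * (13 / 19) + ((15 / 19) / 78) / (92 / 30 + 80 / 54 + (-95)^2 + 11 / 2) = 4311258088399 / 6628020971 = 650.46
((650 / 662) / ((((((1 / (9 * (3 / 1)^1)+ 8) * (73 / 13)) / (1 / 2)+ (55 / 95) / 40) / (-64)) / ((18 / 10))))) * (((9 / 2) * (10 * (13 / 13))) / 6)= -74906208000 / 7971201911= -9.40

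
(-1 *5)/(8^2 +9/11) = -55/713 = -0.08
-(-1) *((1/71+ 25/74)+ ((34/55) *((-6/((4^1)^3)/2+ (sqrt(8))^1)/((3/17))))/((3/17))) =55.57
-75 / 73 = -1.03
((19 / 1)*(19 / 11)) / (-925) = -361 / 10175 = -0.04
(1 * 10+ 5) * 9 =135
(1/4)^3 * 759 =759/64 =11.86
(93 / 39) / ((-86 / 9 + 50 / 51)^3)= -111028887 / 29359243264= -0.00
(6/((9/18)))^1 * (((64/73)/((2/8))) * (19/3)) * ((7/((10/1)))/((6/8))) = 272384/1095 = 248.75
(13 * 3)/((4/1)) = 39/4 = 9.75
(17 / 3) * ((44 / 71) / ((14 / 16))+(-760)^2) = 1626716128 / 497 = 3273070.68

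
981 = 981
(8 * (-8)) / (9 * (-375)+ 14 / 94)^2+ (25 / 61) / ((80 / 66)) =1037819136493 / 3069479730728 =0.34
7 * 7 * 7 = 343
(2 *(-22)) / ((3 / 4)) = -176 / 3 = -58.67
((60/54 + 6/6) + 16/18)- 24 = -21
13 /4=3.25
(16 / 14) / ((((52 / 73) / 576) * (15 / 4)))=112128 / 455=246.44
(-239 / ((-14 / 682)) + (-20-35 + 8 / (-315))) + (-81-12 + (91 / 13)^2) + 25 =520591 / 45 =11568.69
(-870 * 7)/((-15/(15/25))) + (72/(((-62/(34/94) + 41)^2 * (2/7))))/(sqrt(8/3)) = 2023 * sqrt(6)/546121 + 1218/5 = 243.61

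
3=3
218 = 218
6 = 6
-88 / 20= -22 / 5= -4.40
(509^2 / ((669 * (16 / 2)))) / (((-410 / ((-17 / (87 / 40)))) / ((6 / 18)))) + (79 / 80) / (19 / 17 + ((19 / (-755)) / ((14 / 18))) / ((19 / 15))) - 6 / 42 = 377127627791 / 352793992320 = 1.07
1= 1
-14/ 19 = -0.74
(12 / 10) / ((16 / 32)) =12 / 5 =2.40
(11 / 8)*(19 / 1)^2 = 3971 / 8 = 496.38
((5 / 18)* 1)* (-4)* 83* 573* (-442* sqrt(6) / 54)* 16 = 560562080* sqrt(6) / 81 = 16951741.55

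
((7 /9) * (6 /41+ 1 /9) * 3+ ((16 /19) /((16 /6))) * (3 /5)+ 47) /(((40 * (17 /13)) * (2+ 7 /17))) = 8167016 /21558825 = 0.38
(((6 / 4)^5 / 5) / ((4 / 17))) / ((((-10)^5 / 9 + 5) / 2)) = -37179 / 31985600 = -0.00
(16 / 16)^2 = 1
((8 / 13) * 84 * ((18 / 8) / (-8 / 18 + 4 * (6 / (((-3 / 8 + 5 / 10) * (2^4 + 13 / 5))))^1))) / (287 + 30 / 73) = 7698726 / 187926817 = 0.04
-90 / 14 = -45 / 7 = -6.43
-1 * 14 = -14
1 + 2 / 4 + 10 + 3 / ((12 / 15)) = 15.25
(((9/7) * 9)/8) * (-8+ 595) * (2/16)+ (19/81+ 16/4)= 4004971/36288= 110.37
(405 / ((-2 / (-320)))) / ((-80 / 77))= -62370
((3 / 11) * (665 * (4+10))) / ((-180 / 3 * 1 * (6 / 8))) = -1862 / 33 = -56.42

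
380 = 380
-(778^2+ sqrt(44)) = -605290.63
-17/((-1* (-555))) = -0.03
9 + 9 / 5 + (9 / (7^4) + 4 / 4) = 141704 / 12005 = 11.80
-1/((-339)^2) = -1/114921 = -0.00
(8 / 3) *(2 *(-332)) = -5312 / 3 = -1770.67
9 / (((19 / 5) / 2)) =90 / 19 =4.74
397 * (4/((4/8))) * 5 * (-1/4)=-3970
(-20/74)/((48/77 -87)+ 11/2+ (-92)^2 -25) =-1540/47624587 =-0.00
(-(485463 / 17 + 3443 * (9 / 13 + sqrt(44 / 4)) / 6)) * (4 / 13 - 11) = 478577 * sqrt(11) / 78 + 1778870709 / 5746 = 329933.67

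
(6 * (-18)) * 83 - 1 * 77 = -9041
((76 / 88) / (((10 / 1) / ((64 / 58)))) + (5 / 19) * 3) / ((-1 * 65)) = -26813 / 1969825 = -0.01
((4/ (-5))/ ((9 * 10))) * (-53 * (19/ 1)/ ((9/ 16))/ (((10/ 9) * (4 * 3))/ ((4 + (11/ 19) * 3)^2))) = 2518772/ 64125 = 39.28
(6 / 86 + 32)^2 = 1901641 / 1849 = 1028.47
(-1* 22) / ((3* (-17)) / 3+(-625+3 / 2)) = 44 / 1281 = 0.03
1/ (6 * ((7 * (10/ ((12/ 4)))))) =1/ 140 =0.01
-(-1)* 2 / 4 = 1 / 2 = 0.50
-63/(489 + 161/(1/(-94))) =63/14645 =0.00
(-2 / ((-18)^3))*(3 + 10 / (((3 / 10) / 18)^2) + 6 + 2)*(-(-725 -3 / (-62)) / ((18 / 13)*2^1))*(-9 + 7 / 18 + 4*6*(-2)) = -21441414265999 / 117153216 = -183020.28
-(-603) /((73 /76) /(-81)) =-3712068 /73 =-50850.25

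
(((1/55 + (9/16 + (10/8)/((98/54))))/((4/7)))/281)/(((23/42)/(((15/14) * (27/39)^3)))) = 359142579/69973711808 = 0.01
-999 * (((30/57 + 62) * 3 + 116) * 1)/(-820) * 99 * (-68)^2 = 659452879008/3895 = 169307542.75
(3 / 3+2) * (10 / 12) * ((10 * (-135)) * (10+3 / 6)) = -70875 / 2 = -35437.50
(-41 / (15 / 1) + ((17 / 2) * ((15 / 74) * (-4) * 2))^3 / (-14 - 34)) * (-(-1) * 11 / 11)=78753329 / 1519590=51.83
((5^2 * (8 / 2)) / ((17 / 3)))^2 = 90000 / 289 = 311.42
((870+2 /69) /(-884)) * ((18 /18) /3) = -0.33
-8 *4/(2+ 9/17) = -544/43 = -12.65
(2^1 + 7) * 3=27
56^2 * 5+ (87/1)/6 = 31389/2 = 15694.50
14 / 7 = 2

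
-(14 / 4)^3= -343 / 8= -42.88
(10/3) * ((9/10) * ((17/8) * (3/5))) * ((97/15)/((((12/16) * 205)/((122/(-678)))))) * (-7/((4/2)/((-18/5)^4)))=6159668004/361953125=17.02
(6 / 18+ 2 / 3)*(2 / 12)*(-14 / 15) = -7 / 45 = -0.16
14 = 14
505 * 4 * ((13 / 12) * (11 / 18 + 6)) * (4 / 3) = 1562470 / 81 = 19289.75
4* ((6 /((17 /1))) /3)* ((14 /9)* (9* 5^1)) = 560 /17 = 32.94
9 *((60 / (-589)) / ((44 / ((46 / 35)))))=-1242 / 45353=-0.03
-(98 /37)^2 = -9604 /1369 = -7.02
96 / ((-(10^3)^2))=-3 / 31250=-0.00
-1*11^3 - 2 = -1333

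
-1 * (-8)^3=512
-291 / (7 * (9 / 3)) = -97 / 7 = -13.86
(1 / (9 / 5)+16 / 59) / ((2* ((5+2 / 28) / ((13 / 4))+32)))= 39949 / 3243348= 0.01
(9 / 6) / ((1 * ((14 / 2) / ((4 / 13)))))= 6 / 91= 0.07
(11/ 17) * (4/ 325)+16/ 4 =22144/ 5525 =4.01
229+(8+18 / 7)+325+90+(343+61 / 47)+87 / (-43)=996.85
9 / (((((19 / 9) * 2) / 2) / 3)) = 243 / 19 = 12.79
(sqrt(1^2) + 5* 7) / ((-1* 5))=-36 / 5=-7.20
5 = 5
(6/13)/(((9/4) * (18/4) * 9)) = 16/3159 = 0.01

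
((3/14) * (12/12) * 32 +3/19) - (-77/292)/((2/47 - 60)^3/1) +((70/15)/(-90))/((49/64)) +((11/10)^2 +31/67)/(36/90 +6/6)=64003216735162502813/7860787024740279840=8.14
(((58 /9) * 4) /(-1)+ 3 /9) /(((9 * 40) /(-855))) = 4351 /72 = 60.43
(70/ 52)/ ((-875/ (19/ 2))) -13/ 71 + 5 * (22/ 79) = 8711329/ 7291700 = 1.19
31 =31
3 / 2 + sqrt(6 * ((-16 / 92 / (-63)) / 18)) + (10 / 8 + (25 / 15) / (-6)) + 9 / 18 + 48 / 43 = 2 * sqrt(483) / 1449 + 6329 / 1548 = 4.12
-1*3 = -3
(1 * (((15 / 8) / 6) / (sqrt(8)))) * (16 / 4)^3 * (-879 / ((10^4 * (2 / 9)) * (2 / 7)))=-55377 * sqrt(2) / 8000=-9.79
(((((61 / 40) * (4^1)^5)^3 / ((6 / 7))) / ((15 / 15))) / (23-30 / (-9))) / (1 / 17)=28322812657664 / 9875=2868132927.36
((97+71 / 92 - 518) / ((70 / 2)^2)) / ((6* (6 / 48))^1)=-263 / 575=-0.46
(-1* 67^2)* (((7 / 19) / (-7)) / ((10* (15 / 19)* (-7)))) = -4489 / 1050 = -4.28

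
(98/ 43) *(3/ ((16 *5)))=147/ 1720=0.09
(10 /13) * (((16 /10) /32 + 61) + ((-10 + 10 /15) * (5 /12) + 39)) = 17309 /234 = 73.97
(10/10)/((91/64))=0.70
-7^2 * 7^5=-823543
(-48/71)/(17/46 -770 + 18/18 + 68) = 736/762753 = 0.00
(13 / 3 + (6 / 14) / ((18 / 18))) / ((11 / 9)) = 300 / 77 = 3.90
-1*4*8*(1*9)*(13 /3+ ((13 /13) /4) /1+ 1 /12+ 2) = -1920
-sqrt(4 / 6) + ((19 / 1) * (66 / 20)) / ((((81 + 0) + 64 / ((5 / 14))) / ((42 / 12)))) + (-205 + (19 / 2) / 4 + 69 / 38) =-200.78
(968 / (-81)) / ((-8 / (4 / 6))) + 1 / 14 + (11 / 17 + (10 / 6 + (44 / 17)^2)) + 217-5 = 222.08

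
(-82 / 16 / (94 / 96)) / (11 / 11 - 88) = 0.06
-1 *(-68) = 68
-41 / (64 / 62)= -39.72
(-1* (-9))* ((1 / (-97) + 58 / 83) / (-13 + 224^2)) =723 / 5853077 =0.00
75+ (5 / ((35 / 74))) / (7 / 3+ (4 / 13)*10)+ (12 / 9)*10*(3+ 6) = 290901 / 1477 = 196.95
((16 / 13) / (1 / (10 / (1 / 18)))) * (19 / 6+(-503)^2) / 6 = 121445840 / 13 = 9341987.69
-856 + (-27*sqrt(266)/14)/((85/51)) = -856 - 81*sqrt(266)/70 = -874.87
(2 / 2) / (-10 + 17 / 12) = -12 / 103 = -0.12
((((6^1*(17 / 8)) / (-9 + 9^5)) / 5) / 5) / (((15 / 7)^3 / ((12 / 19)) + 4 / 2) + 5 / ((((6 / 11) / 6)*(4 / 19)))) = 0.00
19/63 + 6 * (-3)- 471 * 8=-238499/63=-3785.70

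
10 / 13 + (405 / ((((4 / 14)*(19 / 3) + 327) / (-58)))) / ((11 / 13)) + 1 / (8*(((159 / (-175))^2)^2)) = -84288672068404021 / 1009736836841304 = -83.48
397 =397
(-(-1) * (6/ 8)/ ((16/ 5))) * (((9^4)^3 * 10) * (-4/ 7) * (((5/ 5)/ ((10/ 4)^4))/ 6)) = -1613883065.61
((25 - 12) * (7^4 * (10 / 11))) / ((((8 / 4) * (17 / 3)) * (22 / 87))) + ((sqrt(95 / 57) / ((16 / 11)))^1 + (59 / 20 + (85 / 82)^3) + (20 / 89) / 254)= 11 * sqrt(15) / 48 + 634891587792779813 / 64097277103640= 9906.01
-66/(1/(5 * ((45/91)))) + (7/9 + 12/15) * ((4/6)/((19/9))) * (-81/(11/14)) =-20402766/95095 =-214.55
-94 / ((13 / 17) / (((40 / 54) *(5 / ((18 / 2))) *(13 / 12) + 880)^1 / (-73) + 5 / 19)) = 19062494060 / 13144599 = 1450.21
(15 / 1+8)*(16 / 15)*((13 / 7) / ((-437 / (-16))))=3328 / 1995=1.67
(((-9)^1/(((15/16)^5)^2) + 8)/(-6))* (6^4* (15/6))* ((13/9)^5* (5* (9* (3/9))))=871697204184837472/1868347265625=466560.59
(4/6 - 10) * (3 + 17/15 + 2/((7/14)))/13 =-3416/585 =-5.84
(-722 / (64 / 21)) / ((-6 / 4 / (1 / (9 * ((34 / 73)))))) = 184471 / 4896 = 37.68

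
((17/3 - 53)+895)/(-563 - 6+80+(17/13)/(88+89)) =-1950481/1125172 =-1.73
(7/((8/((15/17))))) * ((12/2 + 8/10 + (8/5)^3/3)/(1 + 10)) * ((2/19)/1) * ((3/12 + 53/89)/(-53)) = -3225817/3351900200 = -0.00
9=9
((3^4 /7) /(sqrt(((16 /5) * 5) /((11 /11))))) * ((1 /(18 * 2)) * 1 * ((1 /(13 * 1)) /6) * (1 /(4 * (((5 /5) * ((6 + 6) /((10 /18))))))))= 5 /419328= 0.00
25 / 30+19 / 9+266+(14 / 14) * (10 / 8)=9727 / 36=270.19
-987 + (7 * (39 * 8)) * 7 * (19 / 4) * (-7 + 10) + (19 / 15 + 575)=3261649 / 15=217443.27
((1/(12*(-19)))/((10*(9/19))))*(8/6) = -1/810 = -0.00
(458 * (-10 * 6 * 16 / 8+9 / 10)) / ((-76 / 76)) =272739 / 5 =54547.80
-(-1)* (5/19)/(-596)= -5/11324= -0.00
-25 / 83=-0.30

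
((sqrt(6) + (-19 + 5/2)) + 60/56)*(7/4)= -27 + 7*sqrt(6)/4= -22.71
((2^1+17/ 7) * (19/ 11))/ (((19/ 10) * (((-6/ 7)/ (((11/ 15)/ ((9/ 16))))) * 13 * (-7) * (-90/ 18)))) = -496/ 36855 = -0.01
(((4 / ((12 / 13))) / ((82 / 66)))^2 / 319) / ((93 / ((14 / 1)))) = 26026 / 4533657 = 0.01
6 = 6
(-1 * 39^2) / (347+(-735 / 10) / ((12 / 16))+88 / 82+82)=-4.58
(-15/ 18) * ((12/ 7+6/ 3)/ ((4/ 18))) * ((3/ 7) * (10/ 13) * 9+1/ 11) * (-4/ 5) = 34.07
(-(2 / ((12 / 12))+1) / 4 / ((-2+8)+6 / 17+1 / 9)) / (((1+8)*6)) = -17 / 7912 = -0.00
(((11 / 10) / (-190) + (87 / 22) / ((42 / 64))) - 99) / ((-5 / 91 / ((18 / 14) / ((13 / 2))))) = 122426523 / 365750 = 334.73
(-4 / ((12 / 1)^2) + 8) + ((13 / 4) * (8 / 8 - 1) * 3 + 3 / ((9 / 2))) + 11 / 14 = 2375 / 252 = 9.42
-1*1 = -1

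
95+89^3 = 705064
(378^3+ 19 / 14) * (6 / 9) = 756142147 / 21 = 36006768.90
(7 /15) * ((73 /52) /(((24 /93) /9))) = 47523 /2080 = 22.85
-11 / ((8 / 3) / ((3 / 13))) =-0.95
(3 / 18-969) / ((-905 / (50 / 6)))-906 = -2922683 / 3258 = -897.08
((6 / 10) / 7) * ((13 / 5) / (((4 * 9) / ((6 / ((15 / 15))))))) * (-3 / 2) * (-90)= 351 / 70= 5.01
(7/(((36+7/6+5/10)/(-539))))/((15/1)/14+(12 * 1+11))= -158466/38081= -4.16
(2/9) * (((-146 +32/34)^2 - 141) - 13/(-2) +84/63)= 36256025/7803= 4646.42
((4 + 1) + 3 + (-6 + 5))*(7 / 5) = 49 / 5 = 9.80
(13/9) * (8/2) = 52/9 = 5.78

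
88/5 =17.60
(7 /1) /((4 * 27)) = 7 /108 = 0.06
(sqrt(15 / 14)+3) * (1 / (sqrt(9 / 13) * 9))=sqrt(13) * (sqrt(210)+42) / 378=0.54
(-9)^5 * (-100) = 5904900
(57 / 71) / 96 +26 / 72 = 7555 / 20448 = 0.37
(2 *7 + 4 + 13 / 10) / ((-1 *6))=-193 / 60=-3.22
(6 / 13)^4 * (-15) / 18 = -1080 / 28561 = -0.04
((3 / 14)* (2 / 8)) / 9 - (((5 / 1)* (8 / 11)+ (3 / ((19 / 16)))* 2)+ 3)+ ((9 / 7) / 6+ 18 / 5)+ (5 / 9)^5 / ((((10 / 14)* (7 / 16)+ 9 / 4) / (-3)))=-374534472439 / 47225815560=-7.93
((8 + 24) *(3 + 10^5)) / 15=3200096 / 15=213339.73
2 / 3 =0.67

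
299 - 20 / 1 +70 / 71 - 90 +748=66597 / 71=937.99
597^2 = 356409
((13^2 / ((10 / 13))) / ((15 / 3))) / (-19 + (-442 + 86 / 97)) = -213109 / 2231550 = -0.10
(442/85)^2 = 676/25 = 27.04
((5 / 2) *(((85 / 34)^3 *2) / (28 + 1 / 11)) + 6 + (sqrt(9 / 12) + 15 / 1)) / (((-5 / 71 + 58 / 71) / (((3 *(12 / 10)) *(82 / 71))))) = 738 *sqrt(3) / 265 + 7230801 / 54590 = 137.28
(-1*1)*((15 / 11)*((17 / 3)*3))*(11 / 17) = -15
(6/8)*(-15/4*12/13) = -135/52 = -2.60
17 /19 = 0.89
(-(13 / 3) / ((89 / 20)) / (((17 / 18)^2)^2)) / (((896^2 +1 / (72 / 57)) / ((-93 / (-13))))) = -1562042880 / 143223202844507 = -0.00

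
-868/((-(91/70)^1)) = 8680/13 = 667.69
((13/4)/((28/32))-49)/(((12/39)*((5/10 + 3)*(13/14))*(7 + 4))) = -317/77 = -4.12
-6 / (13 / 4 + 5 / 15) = -72 / 43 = -1.67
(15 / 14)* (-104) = -780 / 7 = -111.43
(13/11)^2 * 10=1690/121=13.97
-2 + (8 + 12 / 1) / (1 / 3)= 58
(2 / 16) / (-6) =-1 / 48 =-0.02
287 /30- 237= -6823 /30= -227.43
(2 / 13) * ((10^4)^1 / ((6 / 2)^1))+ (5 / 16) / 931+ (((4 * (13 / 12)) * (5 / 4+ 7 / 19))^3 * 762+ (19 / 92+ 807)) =2548418484058907 / 9647156064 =264162.67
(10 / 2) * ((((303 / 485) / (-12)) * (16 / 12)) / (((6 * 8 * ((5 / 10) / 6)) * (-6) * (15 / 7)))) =707 / 104760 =0.01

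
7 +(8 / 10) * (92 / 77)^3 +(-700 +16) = -1542249453 / 2282665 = -675.64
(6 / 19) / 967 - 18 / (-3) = 110244 / 18373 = 6.00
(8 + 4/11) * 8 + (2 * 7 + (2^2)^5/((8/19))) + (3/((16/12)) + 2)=110755/44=2517.16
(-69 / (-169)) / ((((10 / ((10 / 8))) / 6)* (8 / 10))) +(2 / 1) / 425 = 445283 / 1149200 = 0.39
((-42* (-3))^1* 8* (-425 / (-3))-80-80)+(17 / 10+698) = 1433397 / 10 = 143339.70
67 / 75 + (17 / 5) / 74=5213 / 5550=0.94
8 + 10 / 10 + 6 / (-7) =57 / 7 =8.14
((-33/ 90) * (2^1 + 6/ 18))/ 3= -77/ 270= -0.29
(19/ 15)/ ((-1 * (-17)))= 19/ 255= 0.07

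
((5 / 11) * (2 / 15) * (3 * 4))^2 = 64 / 121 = 0.53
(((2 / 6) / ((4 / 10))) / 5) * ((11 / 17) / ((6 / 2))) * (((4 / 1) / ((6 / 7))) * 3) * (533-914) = -191.75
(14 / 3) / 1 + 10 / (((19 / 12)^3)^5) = 212997989065484767226 / 45543381089624394897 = 4.68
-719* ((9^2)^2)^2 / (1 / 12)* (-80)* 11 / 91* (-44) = -14380883252271360 / 91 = -158031684090894.07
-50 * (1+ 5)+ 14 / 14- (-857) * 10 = 8271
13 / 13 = 1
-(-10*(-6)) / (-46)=30 / 23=1.30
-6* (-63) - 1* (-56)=434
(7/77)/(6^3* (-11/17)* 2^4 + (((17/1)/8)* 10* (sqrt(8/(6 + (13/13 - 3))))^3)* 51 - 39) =438362/8942350791 + 417605* sqrt(2)/8942350791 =0.00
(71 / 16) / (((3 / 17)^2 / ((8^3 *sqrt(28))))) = 1313216 *sqrt(7) / 9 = 386049.22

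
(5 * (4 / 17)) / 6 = 10 / 51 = 0.20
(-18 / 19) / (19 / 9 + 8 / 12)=-162 / 475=-0.34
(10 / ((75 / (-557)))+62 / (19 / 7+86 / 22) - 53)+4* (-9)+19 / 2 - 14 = -26929 / 170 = -158.41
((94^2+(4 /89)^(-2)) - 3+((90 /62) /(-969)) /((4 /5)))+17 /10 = 7473511453 /801040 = 9329.76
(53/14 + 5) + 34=599/14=42.79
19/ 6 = 3.17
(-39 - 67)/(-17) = 106/17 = 6.24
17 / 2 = 8.50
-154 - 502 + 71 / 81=-53065 / 81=-655.12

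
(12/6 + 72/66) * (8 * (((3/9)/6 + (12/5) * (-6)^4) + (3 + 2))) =38133176/495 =77036.72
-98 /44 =-49 /22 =-2.23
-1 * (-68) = 68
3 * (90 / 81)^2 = 100 / 27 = 3.70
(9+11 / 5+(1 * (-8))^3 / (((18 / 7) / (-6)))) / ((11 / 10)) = 36176 / 33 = 1096.24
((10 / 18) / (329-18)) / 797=5 / 2230803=0.00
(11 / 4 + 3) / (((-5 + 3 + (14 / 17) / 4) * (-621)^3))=17 / 1270301454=0.00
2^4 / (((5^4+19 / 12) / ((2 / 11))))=384 / 82709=0.00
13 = 13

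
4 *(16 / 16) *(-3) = -12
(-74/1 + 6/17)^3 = -1962515008/4913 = -399453.49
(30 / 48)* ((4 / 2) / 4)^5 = 5 / 256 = 0.02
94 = 94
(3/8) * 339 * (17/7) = 17289/56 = 308.73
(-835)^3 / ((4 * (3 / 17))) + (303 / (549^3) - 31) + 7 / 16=-727851663907735171 / 882502128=-824759103.48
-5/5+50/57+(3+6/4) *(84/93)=6965/1767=3.94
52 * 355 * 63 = 1162980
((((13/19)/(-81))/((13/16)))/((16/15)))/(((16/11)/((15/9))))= -275/24624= -0.01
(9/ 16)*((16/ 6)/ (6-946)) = -3/ 1880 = -0.00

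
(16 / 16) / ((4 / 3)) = 3 / 4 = 0.75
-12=-12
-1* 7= -7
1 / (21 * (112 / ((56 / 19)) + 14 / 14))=1 / 819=0.00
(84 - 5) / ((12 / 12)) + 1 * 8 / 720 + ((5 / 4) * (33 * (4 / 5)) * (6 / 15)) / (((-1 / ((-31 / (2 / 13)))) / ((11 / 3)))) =176969 / 18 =9831.61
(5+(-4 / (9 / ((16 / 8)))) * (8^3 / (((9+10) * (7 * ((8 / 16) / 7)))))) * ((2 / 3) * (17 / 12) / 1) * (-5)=623645 / 3078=202.61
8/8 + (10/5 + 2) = 5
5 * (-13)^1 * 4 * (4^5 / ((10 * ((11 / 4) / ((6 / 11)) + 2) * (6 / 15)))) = -122880 / 13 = -9452.31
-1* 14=-14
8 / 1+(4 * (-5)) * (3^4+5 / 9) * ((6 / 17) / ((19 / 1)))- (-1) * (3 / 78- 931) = -24016453 / 25194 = -953.26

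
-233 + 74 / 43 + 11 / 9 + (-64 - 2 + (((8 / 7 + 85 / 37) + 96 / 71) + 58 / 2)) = -262.26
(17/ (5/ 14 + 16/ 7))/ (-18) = -119/ 333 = -0.36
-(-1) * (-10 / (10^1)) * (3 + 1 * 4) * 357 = -2499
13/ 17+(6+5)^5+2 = 2737914/ 17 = 161053.76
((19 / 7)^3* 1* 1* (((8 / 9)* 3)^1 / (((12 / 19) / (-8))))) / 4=-521284 / 3087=-168.86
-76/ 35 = -2.17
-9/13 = -0.69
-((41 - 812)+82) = 689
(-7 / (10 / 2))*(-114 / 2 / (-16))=-399 / 80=-4.99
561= 561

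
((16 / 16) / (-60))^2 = 1 / 3600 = 0.00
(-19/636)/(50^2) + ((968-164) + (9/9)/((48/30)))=1279353731/1590000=804.62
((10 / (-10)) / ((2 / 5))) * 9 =-45 / 2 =-22.50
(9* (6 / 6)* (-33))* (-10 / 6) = 495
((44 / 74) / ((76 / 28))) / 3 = 154 / 2109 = 0.07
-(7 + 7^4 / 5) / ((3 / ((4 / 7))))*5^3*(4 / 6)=-23200 / 3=-7733.33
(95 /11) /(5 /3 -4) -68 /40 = -4159 /770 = -5.40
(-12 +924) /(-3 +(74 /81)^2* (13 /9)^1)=-53852688 /105959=-508.24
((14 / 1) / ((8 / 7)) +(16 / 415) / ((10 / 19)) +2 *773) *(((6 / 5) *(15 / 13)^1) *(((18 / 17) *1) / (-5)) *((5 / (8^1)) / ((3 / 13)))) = -349220241 / 282200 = -1237.49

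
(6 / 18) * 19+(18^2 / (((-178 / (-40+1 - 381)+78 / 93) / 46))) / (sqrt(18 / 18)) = 291231281 / 24657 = 11811.30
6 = 6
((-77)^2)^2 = 35153041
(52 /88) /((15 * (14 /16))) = 52 /1155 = 0.05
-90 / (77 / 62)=-5580 / 77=-72.47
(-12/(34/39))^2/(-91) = -4212/2023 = -2.08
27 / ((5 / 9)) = 243 / 5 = 48.60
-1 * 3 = -3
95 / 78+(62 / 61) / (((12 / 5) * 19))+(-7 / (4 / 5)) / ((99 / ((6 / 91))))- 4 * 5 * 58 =-29546205 / 25498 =-1158.77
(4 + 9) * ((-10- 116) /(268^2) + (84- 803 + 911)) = 89635533 /35912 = 2495.98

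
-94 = -94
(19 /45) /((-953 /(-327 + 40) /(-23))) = -125419 /42885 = -2.92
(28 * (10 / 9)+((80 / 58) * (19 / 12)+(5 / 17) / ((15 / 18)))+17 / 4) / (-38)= -672613 / 674424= -1.00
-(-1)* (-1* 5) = -5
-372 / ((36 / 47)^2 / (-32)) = 547832 / 27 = 20290.07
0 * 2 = 0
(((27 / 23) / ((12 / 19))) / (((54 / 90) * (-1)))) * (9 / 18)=-285 / 184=-1.55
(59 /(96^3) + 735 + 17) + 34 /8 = 669081659 /884736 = 756.25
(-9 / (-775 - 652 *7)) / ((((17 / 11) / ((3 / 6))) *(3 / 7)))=231 / 181526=0.00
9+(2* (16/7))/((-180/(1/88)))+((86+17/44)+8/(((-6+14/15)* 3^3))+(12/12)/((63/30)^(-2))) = 32831123/329175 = 99.74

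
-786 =-786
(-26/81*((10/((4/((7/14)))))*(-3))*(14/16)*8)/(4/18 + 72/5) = 325/564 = 0.58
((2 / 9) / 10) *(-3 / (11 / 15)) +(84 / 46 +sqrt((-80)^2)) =20679 / 253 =81.74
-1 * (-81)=81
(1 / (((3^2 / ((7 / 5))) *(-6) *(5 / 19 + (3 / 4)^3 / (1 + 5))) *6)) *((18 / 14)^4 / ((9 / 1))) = -0.00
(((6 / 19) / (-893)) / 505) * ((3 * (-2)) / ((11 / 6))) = 216 / 94251685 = 0.00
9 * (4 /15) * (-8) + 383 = 1819 /5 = 363.80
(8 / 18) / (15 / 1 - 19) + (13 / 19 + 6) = 1124 / 171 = 6.57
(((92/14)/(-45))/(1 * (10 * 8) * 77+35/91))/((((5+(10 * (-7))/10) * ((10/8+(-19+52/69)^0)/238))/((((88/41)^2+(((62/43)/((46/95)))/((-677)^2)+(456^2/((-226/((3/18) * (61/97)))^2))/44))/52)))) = 31552759657970541048416/284015960229763767943719045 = 0.00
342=342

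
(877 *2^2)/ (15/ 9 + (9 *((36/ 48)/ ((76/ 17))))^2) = 972585984/ 1094123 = 888.92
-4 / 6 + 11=10.33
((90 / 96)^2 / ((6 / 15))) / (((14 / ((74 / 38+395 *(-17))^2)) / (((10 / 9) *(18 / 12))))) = 1906463941875 / 161728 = 11788088.28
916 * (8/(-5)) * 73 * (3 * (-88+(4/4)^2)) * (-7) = -977342688/5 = -195468537.60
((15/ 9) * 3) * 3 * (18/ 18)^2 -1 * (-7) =22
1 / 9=0.11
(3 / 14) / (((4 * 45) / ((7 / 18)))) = 1 / 2160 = 0.00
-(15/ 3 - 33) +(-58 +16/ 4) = -26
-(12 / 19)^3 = -1728 / 6859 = -0.25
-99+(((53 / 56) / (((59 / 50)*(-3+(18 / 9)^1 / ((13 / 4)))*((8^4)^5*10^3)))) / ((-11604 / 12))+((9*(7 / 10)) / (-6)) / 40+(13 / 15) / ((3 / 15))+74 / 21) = -1041059731105031289756446618251 / 11418996672565258874571980800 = -91.17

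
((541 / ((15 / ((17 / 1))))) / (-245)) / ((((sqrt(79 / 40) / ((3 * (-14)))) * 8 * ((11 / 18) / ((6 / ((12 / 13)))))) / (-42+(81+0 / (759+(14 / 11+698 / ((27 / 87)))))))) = 41965911 * sqrt(790) / 304150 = 3878.13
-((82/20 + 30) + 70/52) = -2304/65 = -35.45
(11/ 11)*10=10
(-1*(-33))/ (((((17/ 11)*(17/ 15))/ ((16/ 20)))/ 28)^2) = 450793728/ 83521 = 5397.37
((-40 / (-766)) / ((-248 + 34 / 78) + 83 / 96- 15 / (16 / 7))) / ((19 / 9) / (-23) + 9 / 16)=-9185280 / 20969449543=-0.00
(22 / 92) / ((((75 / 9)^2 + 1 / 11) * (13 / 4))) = 0.00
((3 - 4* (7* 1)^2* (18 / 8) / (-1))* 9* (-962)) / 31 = -3844152 / 31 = -124004.90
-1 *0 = 0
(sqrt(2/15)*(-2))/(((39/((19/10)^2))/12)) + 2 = 2 - 722*sqrt(30)/4875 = 1.19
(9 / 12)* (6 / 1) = 9 / 2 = 4.50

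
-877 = -877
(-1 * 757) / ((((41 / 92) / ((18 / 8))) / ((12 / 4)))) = -11465.78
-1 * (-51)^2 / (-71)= 2601 / 71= 36.63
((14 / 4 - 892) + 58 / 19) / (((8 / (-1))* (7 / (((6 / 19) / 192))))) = 33647 / 1293824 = 0.03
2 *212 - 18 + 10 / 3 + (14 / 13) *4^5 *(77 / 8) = 429916 / 39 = 11023.49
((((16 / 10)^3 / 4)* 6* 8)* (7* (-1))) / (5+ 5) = -21504 / 625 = -34.41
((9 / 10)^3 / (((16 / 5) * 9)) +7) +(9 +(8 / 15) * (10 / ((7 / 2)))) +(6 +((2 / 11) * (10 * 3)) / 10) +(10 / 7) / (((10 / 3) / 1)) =18127511 / 739200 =24.52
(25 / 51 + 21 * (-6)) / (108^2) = -6401 / 594864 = -0.01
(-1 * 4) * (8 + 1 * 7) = -60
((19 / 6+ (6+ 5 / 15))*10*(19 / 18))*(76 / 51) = 68590 / 459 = 149.43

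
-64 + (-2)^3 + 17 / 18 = -71.06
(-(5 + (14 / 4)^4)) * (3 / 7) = -7443 / 112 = -66.46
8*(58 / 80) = 29 / 5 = 5.80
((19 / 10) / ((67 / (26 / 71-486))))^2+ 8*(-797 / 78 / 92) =3831729111115 / 20298256953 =188.77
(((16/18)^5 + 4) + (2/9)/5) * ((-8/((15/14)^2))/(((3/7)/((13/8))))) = -24220253512/199290375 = -121.53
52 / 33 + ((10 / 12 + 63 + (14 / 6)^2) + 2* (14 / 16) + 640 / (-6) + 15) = -7549 / 396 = -19.06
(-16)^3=-4096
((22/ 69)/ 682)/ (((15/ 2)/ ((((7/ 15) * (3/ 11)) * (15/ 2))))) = 7/ 117645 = 0.00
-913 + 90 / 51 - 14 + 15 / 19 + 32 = -288260 / 323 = -892.45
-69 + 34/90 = -3088/45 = -68.62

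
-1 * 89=-89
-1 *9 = -9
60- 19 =41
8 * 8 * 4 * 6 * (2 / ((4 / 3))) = 2304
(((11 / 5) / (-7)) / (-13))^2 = 121 / 207025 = 0.00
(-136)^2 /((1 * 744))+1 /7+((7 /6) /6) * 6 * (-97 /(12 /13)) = -1524811 /15624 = -97.59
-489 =-489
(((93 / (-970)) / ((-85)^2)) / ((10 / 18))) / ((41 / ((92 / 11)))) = -38502 / 7901801875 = -0.00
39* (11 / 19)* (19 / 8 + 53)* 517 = 98254299 / 152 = 646409.86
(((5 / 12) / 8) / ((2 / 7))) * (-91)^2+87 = 306539 / 192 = 1596.56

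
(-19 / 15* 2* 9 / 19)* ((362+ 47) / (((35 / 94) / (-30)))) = 1384056 / 35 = 39544.46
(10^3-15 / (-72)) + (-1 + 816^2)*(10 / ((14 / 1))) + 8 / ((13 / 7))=1040927663 / 2184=476615.23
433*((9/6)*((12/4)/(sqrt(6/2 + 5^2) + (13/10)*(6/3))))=-28145/118 + 10825*sqrt(7)/59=246.91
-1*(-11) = 11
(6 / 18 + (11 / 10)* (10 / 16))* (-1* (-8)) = 49 / 6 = 8.17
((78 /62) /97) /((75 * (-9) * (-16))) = 13 /10825200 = 0.00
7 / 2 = 3.50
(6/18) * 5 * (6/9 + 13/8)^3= 831875/41472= 20.06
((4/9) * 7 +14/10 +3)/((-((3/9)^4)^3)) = -19958562/5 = -3991712.40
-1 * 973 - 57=-1030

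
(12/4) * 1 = 3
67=67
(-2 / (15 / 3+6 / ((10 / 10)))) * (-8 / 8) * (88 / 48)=1 / 3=0.33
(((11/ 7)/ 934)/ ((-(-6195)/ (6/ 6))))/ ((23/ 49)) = 11/ 19011570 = 0.00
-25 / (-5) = 5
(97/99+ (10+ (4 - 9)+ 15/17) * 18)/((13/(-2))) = -359698/21879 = -16.44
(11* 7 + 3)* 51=4080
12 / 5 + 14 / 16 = 131 / 40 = 3.28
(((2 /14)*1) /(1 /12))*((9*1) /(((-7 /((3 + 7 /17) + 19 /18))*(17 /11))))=-90222 /14161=-6.37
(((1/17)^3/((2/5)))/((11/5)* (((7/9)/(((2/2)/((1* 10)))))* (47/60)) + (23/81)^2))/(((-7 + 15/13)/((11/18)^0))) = -2132325/330338977316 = -0.00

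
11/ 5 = 2.20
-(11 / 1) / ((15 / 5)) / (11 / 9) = -3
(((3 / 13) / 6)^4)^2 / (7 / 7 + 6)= 1 / 1461789452032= 0.00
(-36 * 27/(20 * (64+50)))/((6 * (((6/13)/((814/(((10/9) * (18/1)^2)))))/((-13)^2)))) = -894179/15200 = -58.83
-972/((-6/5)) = 810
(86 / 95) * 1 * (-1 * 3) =-258 / 95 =-2.72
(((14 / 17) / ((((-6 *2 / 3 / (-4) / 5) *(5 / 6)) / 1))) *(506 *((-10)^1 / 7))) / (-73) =60720 / 1241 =48.93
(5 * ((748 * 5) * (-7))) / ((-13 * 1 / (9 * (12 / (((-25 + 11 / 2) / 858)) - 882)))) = -1661121000 / 13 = -127778538.46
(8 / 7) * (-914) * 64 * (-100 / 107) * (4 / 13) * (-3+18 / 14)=-2246246400 / 68159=-32955.98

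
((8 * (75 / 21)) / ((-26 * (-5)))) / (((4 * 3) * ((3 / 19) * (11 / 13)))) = 95 / 693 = 0.14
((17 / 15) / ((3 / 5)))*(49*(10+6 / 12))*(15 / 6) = 29155 / 12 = 2429.58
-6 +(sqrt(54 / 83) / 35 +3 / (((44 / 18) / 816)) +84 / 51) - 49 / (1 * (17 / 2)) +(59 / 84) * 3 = 3 * sqrt(498) / 2905 +5201673 / 5236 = 993.47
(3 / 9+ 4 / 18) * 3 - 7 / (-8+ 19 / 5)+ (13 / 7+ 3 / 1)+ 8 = 340 / 21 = 16.19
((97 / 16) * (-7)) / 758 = -679 / 12128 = -0.06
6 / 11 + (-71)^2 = 55457 / 11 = 5041.55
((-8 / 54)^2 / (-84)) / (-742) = 2 / 5679639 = 0.00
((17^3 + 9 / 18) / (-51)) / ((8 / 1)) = -9827 / 816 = -12.04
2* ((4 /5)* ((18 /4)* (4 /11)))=144 /55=2.62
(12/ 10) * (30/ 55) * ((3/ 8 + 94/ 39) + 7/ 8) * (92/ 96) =13133/ 5720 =2.30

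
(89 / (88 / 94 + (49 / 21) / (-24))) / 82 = 150588 / 116399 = 1.29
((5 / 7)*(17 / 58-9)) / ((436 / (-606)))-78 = -6138549 / 88508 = -69.36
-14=-14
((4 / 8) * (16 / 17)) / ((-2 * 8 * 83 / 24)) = -12 / 1411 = -0.01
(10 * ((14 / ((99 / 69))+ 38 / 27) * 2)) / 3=66320 / 891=74.43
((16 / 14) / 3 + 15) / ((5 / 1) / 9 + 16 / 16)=969 / 98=9.89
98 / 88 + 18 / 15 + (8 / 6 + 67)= 46627 / 660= 70.65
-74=-74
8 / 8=1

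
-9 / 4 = -2.25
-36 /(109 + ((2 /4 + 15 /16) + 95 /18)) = -0.31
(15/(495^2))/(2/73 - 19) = -73/22623975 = -0.00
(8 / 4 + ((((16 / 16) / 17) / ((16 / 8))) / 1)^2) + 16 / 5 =30061 / 5780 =5.20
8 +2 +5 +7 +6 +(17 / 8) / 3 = 689 / 24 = 28.71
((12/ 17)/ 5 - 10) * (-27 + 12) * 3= 7542/ 17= 443.65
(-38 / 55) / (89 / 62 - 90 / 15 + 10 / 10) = 2356 / 12155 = 0.19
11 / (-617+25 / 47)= -47 / 2634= -0.02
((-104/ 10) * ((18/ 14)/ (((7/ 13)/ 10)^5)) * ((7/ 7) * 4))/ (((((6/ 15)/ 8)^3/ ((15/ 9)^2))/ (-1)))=2625740771277.27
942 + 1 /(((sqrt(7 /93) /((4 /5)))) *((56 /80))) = 8 *sqrt(651) /49 + 942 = 946.17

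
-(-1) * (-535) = -535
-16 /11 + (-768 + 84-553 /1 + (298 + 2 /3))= -31013 /33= -939.79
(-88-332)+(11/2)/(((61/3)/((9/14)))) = -717063/1708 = -419.83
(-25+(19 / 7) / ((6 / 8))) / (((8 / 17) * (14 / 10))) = -38165 / 1176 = -32.45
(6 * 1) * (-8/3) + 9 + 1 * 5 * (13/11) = -12/11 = -1.09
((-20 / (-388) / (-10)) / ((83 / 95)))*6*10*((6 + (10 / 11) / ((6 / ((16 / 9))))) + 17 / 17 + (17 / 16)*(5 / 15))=-17207825 / 6376392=-2.70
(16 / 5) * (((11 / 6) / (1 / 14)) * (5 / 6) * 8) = 4928 / 9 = 547.56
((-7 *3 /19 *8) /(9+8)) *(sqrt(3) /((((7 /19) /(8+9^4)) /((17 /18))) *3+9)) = -367864 *sqrt(3) /6365487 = -0.10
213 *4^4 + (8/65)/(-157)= 556458232/10205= 54528.00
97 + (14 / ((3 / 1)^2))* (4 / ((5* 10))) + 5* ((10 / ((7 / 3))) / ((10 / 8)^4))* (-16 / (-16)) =33359 / 315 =105.90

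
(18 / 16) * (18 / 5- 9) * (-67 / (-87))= -5427 / 1160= -4.68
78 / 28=2.79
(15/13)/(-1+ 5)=15/52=0.29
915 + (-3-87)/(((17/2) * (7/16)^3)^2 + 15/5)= 209284547235/235327153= 889.33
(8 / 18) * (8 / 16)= 2 / 9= 0.22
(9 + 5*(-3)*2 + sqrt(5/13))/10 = -21/10 + sqrt(65)/130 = -2.04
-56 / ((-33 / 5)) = 280 / 33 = 8.48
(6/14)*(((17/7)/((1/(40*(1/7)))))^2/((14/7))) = 41.27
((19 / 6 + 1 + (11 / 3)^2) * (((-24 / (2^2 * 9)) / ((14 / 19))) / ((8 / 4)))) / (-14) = 6023 / 10584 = 0.57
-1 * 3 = -3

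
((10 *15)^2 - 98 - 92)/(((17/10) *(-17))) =-223100/289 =-771.97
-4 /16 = -0.25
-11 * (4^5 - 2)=-11242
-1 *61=-61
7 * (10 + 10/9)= 700/9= 77.78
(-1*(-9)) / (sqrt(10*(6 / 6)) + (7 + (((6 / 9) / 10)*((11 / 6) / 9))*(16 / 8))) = 0.88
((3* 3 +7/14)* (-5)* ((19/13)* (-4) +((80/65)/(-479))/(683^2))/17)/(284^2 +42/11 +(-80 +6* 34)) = 4436564630685/21940992039008861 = 0.00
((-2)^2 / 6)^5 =32 / 243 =0.13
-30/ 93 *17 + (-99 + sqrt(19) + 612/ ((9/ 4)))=sqrt(19) + 5193/ 31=171.88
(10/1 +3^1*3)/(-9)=-19/9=-2.11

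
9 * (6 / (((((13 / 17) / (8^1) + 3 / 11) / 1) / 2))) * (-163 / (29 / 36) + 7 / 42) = -947300112 / 15979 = -59284.07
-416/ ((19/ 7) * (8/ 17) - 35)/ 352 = 1547/ 44143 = 0.04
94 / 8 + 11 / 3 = 185 / 12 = 15.42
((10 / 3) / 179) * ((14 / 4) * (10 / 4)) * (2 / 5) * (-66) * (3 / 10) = -231 / 179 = -1.29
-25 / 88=-0.28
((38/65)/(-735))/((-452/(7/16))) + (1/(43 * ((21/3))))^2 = 3771517/319422885600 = 0.00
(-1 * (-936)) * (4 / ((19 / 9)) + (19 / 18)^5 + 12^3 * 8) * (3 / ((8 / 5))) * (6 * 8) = 32267393790905 / 27702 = 1164803761.13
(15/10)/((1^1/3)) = 9/2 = 4.50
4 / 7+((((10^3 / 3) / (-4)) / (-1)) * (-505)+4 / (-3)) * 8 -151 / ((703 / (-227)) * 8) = -39762152471 / 118104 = -336670.67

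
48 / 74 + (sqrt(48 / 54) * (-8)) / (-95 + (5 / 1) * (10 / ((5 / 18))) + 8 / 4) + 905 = 33509 / 37 - 16 * sqrt(2) / 261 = 905.56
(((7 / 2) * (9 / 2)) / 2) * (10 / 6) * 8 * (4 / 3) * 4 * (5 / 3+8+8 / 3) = 20720 / 3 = 6906.67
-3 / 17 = -0.18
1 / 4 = 0.25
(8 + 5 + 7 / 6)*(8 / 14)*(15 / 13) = 850 / 91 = 9.34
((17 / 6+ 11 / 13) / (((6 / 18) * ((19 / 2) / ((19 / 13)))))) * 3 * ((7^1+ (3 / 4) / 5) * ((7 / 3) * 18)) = 198891 / 130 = 1529.93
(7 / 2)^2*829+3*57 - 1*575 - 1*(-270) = 40085 / 4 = 10021.25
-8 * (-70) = 560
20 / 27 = 0.74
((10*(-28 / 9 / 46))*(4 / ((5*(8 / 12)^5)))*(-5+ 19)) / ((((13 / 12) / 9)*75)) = -47628 / 7475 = -6.37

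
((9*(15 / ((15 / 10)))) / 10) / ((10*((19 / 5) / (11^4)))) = 131769 / 38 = 3467.61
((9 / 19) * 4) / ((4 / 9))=4.26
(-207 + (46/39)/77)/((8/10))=-3107875/12012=-258.73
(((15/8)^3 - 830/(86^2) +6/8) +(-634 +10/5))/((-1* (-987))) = -591462665/934381056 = -0.63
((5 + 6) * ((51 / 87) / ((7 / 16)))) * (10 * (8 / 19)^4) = 122552320 / 26455163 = 4.63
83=83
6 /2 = 3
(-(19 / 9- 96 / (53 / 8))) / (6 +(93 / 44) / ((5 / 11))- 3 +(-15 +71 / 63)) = -826700 / 415573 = -1.99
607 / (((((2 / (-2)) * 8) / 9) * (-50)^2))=-5463 / 20000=-0.27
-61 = -61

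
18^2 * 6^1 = 1944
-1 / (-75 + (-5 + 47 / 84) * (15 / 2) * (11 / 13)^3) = 123032 / 11709715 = 0.01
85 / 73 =1.16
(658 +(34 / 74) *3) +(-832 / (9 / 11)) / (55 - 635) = 31922741 / 48285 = 661.13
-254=-254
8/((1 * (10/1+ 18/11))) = 11/16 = 0.69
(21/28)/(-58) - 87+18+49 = -4643/232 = -20.01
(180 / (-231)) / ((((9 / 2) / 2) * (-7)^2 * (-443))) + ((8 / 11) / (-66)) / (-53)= 654436 / 2923346811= 0.00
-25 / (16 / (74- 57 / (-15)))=-1945 / 16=-121.56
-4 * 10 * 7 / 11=-25.45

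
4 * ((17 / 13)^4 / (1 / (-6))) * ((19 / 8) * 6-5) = -18541662 / 28561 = -649.20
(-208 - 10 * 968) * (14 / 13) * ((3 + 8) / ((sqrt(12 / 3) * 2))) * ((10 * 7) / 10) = -2664816 / 13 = -204985.85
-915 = -915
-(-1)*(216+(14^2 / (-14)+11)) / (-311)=-213 / 311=-0.68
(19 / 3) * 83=1577 / 3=525.67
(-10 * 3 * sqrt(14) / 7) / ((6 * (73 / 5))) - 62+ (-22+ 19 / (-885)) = -74359 / 885 - 25 * sqrt(14) / 511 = -84.20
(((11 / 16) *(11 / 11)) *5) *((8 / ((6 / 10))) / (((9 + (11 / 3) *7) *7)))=275 / 1456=0.19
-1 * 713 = -713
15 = 15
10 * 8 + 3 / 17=1363 / 17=80.18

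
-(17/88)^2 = -289/7744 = -0.04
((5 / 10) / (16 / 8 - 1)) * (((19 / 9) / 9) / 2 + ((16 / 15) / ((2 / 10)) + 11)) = 2665 / 324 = 8.23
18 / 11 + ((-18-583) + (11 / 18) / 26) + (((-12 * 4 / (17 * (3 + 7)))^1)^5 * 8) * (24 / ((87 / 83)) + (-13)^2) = -602.10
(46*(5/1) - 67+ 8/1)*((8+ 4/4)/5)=1539/5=307.80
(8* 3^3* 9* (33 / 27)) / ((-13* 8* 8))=-297 / 104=-2.86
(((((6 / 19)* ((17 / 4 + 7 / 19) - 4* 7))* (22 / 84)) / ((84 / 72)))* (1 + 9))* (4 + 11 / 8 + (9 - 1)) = -221.70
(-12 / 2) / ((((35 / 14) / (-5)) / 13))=156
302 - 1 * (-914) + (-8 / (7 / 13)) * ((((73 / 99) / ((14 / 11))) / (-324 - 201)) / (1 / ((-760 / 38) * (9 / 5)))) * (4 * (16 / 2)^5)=-1958915648 / 25725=-76148.32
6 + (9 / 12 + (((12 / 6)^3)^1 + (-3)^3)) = -49 / 4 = -12.25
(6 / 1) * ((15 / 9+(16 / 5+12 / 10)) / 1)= 182 / 5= 36.40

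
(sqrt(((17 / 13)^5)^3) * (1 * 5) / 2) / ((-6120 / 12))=-24137569 * sqrt(221) / 9788768652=-0.04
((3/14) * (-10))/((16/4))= -15/28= -0.54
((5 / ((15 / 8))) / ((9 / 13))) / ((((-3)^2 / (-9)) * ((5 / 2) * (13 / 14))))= -1.66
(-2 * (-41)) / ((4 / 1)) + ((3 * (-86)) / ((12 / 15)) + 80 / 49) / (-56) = 143949 / 5488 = 26.23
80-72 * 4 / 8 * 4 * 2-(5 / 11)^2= -25193 / 121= -208.21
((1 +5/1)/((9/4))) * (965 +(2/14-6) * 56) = 5096/3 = 1698.67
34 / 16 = 17 / 8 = 2.12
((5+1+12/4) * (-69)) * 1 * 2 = -1242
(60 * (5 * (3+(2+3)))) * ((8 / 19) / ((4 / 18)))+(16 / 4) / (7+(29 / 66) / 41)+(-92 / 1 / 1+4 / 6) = 4456.61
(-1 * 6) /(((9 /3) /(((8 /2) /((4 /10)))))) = -20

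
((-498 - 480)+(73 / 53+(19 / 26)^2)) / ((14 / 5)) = -174856515 / 501592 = -348.60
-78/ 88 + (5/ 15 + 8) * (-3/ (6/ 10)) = -5617/ 132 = -42.55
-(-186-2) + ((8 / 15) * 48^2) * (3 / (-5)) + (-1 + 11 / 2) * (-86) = -936.28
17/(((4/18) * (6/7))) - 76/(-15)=5659/60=94.32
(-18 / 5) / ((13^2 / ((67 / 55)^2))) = -80802 / 2556125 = -0.03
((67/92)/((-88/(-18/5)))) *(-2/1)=-603/10120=-0.06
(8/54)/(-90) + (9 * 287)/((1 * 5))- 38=581497/1215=478.60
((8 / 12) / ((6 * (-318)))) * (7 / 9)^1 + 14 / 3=120197 / 25758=4.67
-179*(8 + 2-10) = 0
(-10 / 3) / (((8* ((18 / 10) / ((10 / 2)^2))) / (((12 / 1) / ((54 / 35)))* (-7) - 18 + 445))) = -2095625 / 972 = -2155.99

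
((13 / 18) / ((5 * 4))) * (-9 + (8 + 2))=13 / 360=0.04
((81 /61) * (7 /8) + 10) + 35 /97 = 545439 /47336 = 11.52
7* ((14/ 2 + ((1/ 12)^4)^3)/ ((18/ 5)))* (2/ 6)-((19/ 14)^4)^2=-19348776834761606775709/ 2775575418131158401024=-6.97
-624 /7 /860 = -156 /1505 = -0.10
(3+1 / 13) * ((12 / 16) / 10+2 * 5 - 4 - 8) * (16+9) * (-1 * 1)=1925 / 13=148.08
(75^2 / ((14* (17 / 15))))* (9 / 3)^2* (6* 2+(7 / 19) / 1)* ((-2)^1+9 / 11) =-2319890625 / 49742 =-46638.47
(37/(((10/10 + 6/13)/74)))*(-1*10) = -18733.68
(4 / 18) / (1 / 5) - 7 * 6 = -368 / 9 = -40.89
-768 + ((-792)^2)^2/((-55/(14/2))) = -250383720192/5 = -50076744038.40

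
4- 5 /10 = 7 /2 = 3.50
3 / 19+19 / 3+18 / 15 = 2192 / 285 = 7.69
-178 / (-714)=89 / 357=0.25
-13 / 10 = -1.30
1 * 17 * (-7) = -119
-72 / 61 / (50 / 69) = -2484 / 1525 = -1.63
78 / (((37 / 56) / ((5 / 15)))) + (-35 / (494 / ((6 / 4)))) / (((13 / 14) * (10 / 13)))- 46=-248487 / 36556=-6.80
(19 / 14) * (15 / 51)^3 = 2375 / 68782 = 0.03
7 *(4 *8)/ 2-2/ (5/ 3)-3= 539/ 5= 107.80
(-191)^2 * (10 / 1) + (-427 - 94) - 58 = 364231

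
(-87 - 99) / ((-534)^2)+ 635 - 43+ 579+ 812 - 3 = 94101449 / 47526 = 1980.00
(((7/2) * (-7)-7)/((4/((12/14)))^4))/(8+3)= -729/120736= -0.01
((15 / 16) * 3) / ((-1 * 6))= -15 / 32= -0.47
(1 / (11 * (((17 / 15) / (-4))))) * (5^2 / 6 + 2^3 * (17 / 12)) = -930 / 187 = -4.97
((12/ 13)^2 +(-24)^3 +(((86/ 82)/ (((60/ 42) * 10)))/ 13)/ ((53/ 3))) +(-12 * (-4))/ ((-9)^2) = -13705614819047/ 991539900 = -13822.56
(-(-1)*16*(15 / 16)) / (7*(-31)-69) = -15 / 286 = -0.05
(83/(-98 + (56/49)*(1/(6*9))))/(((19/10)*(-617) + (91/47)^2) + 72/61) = 224873145/309885065489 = 0.00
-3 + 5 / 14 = -37 / 14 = -2.64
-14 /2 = -7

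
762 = 762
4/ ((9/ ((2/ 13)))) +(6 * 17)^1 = 11942/ 117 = 102.07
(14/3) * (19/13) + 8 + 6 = 812/39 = 20.82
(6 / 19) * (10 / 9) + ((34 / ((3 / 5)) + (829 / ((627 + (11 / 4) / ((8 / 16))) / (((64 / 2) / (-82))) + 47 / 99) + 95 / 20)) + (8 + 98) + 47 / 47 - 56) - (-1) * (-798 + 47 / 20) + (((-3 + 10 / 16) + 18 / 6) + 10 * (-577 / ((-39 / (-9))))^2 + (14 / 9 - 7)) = 1047957157299464821 / 5933694110760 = 176611.25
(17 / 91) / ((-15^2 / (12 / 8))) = -17 / 13650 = -0.00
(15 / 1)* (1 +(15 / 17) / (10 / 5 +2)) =18.31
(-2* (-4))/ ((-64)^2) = 1/ 512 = 0.00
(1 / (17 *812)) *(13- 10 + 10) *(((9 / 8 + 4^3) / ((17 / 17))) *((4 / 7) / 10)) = 6773 / 1932560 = 0.00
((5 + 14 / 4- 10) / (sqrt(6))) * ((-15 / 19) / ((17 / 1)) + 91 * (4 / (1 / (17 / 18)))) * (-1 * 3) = 999227 * sqrt(6) / 3876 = 631.47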